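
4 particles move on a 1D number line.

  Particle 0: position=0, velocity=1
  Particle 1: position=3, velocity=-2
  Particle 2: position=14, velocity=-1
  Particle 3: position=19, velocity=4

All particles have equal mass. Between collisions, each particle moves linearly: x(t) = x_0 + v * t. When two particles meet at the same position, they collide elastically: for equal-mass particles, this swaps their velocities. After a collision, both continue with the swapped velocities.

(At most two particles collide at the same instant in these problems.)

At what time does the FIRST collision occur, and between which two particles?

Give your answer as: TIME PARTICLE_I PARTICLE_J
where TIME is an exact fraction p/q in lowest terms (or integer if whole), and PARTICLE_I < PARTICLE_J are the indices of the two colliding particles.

Pair (0,1): pos 0,3 vel 1,-2 -> gap=3, closing at 3/unit, collide at t=1
Pair (1,2): pos 3,14 vel -2,-1 -> not approaching (rel speed -1 <= 0)
Pair (2,3): pos 14,19 vel -1,4 -> not approaching (rel speed -5 <= 0)
Earliest collision: t=1 between 0 and 1

Answer: 1 0 1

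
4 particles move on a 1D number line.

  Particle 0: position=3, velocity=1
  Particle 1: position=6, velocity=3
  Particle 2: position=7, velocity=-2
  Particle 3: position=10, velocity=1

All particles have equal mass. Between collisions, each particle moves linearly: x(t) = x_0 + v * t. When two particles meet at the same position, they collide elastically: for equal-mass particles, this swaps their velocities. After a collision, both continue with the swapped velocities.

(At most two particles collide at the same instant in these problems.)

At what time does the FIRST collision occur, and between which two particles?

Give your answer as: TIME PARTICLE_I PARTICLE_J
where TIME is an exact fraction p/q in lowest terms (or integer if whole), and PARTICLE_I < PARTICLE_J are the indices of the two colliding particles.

Pair (0,1): pos 3,6 vel 1,3 -> not approaching (rel speed -2 <= 0)
Pair (1,2): pos 6,7 vel 3,-2 -> gap=1, closing at 5/unit, collide at t=1/5
Pair (2,3): pos 7,10 vel -2,1 -> not approaching (rel speed -3 <= 0)
Earliest collision: t=1/5 between 1 and 2

Answer: 1/5 1 2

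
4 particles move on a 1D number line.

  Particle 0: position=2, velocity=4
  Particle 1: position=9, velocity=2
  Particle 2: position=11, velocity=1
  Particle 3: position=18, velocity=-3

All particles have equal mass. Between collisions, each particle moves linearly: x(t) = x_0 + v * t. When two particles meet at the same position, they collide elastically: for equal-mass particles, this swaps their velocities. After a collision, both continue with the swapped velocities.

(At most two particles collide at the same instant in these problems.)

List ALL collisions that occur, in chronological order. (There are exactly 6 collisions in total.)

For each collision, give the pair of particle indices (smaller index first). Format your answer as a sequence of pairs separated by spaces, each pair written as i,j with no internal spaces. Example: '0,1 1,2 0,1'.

Answer: 2,3 1,2 2,3 0,1 1,2 2,3

Derivation:
Collision at t=7/4: particles 2 and 3 swap velocities; positions: p0=9 p1=25/2 p2=51/4 p3=51/4; velocities now: v0=4 v1=2 v2=-3 v3=1
Collision at t=9/5: particles 1 and 2 swap velocities; positions: p0=46/5 p1=63/5 p2=63/5 p3=64/5; velocities now: v0=4 v1=-3 v2=2 v3=1
Collision at t=2: particles 2 and 3 swap velocities; positions: p0=10 p1=12 p2=13 p3=13; velocities now: v0=4 v1=-3 v2=1 v3=2
Collision at t=16/7: particles 0 and 1 swap velocities; positions: p0=78/7 p1=78/7 p2=93/7 p3=95/7; velocities now: v0=-3 v1=4 v2=1 v3=2
Collision at t=3: particles 1 and 2 swap velocities; positions: p0=9 p1=14 p2=14 p3=15; velocities now: v0=-3 v1=1 v2=4 v3=2
Collision at t=7/2: particles 2 and 3 swap velocities; positions: p0=15/2 p1=29/2 p2=16 p3=16; velocities now: v0=-3 v1=1 v2=2 v3=4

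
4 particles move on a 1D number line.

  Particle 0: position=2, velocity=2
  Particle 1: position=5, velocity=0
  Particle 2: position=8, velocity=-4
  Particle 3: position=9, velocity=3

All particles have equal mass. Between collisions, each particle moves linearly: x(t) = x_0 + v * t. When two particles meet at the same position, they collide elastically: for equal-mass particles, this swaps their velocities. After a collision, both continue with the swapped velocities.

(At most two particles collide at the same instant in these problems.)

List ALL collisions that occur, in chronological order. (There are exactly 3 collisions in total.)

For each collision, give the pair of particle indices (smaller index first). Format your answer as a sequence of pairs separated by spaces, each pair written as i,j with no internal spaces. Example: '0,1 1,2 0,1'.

Answer: 1,2 0,1 1,2

Derivation:
Collision at t=3/4: particles 1 and 2 swap velocities; positions: p0=7/2 p1=5 p2=5 p3=45/4; velocities now: v0=2 v1=-4 v2=0 v3=3
Collision at t=1: particles 0 and 1 swap velocities; positions: p0=4 p1=4 p2=5 p3=12; velocities now: v0=-4 v1=2 v2=0 v3=3
Collision at t=3/2: particles 1 and 2 swap velocities; positions: p0=2 p1=5 p2=5 p3=27/2; velocities now: v0=-4 v1=0 v2=2 v3=3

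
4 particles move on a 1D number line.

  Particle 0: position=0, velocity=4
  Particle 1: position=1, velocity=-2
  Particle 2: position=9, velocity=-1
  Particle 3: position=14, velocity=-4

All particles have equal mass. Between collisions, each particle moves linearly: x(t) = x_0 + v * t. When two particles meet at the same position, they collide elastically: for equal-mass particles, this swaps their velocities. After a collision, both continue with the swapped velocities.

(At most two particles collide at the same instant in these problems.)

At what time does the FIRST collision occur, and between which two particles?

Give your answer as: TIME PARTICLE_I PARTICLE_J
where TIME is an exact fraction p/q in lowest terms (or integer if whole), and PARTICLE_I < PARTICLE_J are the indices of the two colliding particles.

Answer: 1/6 0 1

Derivation:
Pair (0,1): pos 0,1 vel 4,-2 -> gap=1, closing at 6/unit, collide at t=1/6
Pair (1,2): pos 1,9 vel -2,-1 -> not approaching (rel speed -1 <= 0)
Pair (2,3): pos 9,14 vel -1,-4 -> gap=5, closing at 3/unit, collide at t=5/3
Earliest collision: t=1/6 between 0 and 1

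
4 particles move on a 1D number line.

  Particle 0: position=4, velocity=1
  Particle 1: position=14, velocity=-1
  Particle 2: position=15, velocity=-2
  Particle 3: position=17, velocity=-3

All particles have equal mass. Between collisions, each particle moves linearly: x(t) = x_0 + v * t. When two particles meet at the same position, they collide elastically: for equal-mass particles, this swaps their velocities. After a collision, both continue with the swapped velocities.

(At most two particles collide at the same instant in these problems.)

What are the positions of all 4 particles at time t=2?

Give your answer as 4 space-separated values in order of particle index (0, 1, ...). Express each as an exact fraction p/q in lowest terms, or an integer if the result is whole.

Collision at t=1: particles 1 and 2 swap velocities; positions: p0=5 p1=13 p2=13 p3=14; velocities now: v0=1 v1=-2 v2=-1 v3=-3
Collision at t=3/2: particles 2 and 3 swap velocities; positions: p0=11/2 p1=12 p2=25/2 p3=25/2; velocities now: v0=1 v1=-2 v2=-3 v3=-1
Collision at t=2: particles 1 and 2 swap velocities; positions: p0=6 p1=11 p2=11 p3=12; velocities now: v0=1 v1=-3 v2=-2 v3=-1
Advance to t=2 (no further collisions before then); velocities: v0=1 v1=-3 v2=-2 v3=-1; positions = 6 11 11 12

Answer: 6 11 11 12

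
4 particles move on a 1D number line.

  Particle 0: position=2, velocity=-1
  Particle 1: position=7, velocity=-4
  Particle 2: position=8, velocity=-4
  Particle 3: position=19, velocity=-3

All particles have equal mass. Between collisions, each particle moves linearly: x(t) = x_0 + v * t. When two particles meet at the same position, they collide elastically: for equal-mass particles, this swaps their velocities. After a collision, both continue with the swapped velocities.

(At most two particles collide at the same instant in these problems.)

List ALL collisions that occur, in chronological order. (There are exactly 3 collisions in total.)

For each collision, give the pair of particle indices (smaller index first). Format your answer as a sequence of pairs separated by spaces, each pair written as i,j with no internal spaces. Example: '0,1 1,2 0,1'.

Collision at t=5/3: particles 0 and 1 swap velocities; positions: p0=1/3 p1=1/3 p2=4/3 p3=14; velocities now: v0=-4 v1=-1 v2=-4 v3=-3
Collision at t=2: particles 1 and 2 swap velocities; positions: p0=-1 p1=0 p2=0 p3=13; velocities now: v0=-4 v1=-4 v2=-1 v3=-3
Collision at t=17/2: particles 2 and 3 swap velocities; positions: p0=-27 p1=-26 p2=-13/2 p3=-13/2; velocities now: v0=-4 v1=-4 v2=-3 v3=-1

Answer: 0,1 1,2 2,3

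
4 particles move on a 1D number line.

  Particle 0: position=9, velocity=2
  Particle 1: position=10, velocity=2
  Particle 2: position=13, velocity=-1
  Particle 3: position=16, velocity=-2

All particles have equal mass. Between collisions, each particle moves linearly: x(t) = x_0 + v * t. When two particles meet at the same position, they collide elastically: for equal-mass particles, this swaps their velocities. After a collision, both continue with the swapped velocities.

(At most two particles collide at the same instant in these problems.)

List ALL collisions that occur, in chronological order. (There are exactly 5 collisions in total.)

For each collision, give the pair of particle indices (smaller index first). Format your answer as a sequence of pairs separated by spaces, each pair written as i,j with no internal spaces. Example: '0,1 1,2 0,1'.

Answer: 1,2 0,1 2,3 1,2 0,1

Derivation:
Collision at t=1: particles 1 and 2 swap velocities; positions: p0=11 p1=12 p2=12 p3=14; velocities now: v0=2 v1=-1 v2=2 v3=-2
Collision at t=4/3: particles 0 and 1 swap velocities; positions: p0=35/3 p1=35/3 p2=38/3 p3=40/3; velocities now: v0=-1 v1=2 v2=2 v3=-2
Collision at t=3/2: particles 2 and 3 swap velocities; positions: p0=23/2 p1=12 p2=13 p3=13; velocities now: v0=-1 v1=2 v2=-2 v3=2
Collision at t=7/4: particles 1 and 2 swap velocities; positions: p0=45/4 p1=25/2 p2=25/2 p3=27/2; velocities now: v0=-1 v1=-2 v2=2 v3=2
Collision at t=3: particles 0 and 1 swap velocities; positions: p0=10 p1=10 p2=15 p3=16; velocities now: v0=-2 v1=-1 v2=2 v3=2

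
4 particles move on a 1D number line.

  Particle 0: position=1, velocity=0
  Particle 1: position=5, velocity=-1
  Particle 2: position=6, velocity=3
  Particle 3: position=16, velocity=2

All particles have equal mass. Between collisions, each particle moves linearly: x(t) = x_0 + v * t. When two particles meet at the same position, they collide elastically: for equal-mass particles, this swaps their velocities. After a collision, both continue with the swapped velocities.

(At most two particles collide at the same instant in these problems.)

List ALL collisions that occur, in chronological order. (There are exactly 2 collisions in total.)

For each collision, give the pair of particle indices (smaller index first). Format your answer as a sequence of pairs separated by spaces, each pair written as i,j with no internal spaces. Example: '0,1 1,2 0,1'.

Answer: 0,1 2,3

Derivation:
Collision at t=4: particles 0 and 1 swap velocities; positions: p0=1 p1=1 p2=18 p3=24; velocities now: v0=-1 v1=0 v2=3 v3=2
Collision at t=10: particles 2 and 3 swap velocities; positions: p0=-5 p1=1 p2=36 p3=36; velocities now: v0=-1 v1=0 v2=2 v3=3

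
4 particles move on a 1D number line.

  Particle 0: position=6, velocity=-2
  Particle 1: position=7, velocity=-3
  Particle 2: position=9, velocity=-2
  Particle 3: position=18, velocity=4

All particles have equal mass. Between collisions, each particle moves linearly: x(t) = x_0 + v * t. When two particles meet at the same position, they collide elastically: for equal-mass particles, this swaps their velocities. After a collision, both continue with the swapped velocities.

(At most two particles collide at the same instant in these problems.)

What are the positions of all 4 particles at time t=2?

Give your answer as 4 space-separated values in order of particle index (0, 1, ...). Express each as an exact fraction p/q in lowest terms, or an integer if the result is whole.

Answer: 1 2 5 26

Derivation:
Collision at t=1: particles 0 and 1 swap velocities; positions: p0=4 p1=4 p2=7 p3=22; velocities now: v0=-3 v1=-2 v2=-2 v3=4
Advance to t=2 (no further collisions before then); velocities: v0=-3 v1=-2 v2=-2 v3=4; positions = 1 2 5 26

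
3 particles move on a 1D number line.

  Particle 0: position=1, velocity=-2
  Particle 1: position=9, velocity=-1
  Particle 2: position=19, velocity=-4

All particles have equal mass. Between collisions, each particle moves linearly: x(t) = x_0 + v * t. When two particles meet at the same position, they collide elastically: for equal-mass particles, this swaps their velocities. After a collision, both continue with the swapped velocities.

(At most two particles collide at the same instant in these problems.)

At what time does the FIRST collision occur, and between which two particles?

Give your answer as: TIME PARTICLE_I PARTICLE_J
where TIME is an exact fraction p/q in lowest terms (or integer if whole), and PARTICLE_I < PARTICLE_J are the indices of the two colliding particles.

Pair (0,1): pos 1,9 vel -2,-1 -> not approaching (rel speed -1 <= 0)
Pair (1,2): pos 9,19 vel -1,-4 -> gap=10, closing at 3/unit, collide at t=10/3
Earliest collision: t=10/3 between 1 and 2

Answer: 10/3 1 2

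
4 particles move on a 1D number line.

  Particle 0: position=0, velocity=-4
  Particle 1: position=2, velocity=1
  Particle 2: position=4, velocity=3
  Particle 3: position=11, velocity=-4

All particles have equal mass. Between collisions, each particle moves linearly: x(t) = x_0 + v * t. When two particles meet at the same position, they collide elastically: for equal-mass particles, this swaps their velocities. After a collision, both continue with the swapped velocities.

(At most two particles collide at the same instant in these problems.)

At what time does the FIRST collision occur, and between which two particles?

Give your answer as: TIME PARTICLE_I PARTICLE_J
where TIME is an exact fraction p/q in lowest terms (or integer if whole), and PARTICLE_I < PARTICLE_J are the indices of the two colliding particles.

Answer: 1 2 3

Derivation:
Pair (0,1): pos 0,2 vel -4,1 -> not approaching (rel speed -5 <= 0)
Pair (1,2): pos 2,4 vel 1,3 -> not approaching (rel speed -2 <= 0)
Pair (2,3): pos 4,11 vel 3,-4 -> gap=7, closing at 7/unit, collide at t=1
Earliest collision: t=1 between 2 and 3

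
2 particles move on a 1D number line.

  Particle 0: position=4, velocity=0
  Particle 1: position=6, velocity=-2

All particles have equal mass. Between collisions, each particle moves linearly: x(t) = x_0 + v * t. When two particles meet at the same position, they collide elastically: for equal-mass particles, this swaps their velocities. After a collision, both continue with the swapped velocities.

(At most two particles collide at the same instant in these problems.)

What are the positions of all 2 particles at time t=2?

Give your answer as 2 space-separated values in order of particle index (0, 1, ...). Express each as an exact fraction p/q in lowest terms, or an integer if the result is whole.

Collision at t=1: particles 0 and 1 swap velocities; positions: p0=4 p1=4; velocities now: v0=-2 v1=0
Advance to t=2 (no further collisions before then); velocities: v0=-2 v1=0; positions = 2 4

Answer: 2 4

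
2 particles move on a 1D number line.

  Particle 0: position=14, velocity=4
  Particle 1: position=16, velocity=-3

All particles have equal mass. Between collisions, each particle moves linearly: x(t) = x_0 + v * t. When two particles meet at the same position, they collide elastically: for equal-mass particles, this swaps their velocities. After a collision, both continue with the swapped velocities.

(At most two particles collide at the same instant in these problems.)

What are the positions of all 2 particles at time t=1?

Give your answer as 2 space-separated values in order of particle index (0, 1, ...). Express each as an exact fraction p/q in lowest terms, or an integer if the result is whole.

Answer: 13 18

Derivation:
Collision at t=2/7: particles 0 and 1 swap velocities; positions: p0=106/7 p1=106/7; velocities now: v0=-3 v1=4
Advance to t=1 (no further collisions before then); velocities: v0=-3 v1=4; positions = 13 18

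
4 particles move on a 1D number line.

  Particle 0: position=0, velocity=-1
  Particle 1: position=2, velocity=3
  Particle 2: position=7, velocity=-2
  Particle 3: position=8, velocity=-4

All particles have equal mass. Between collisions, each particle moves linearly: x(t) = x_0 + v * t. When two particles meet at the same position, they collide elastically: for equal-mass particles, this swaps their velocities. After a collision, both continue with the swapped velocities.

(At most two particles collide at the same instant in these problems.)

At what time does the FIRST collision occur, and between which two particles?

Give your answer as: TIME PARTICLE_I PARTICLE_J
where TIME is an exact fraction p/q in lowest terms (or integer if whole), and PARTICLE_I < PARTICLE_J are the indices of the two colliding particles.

Pair (0,1): pos 0,2 vel -1,3 -> not approaching (rel speed -4 <= 0)
Pair (1,2): pos 2,7 vel 3,-2 -> gap=5, closing at 5/unit, collide at t=1
Pair (2,3): pos 7,8 vel -2,-4 -> gap=1, closing at 2/unit, collide at t=1/2
Earliest collision: t=1/2 between 2 and 3

Answer: 1/2 2 3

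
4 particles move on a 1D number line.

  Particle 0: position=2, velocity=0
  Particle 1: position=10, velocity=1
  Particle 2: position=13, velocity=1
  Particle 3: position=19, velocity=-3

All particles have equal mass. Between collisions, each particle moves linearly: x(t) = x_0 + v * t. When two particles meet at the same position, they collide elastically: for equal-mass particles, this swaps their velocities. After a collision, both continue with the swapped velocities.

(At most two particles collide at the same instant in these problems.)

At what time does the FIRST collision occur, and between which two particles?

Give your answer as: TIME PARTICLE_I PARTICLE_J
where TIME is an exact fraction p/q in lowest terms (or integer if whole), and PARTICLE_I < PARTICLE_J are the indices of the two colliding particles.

Pair (0,1): pos 2,10 vel 0,1 -> not approaching (rel speed -1 <= 0)
Pair (1,2): pos 10,13 vel 1,1 -> not approaching (rel speed 0 <= 0)
Pair (2,3): pos 13,19 vel 1,-3 -> gap=6, closing at 4/unit, collide at t=3/2
Earliest collision: t=3/2 between 2 and 3

Answer: 3/2 2 3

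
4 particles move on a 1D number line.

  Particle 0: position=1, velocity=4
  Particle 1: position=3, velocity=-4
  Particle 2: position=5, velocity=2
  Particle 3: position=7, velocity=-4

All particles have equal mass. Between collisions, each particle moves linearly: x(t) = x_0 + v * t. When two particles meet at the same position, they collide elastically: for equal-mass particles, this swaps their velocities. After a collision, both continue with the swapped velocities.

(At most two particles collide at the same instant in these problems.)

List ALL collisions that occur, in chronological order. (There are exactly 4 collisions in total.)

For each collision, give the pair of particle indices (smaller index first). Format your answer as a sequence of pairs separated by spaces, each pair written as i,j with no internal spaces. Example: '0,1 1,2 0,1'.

Answer: 0,1 2,3 1,2 2,3

Derivation:
Collision at t=1/4: particles 0 and 1 swap velocities; positions: p0=2 p1=2 p2=11/2 p3=6; velocities now: v0=-4 v1=4 v2=2 v3=-4
Collision at t=1/3: particles 2 and 3 swap velocities; positions: p0=5/3 p1=7/3 p2=17/3 p3=17/3; velocities now: v0=-4 v1=4 v2=-4 v3=2
Collision at t=3/4: particles 1 and 2 swap velocities; positions: p0=0 p1=4 p2=4 p3=13/2; velocities now: v0=-4 v1=-4 v2=4 v3=2
Collision at t=2: particles 2 and 3 swap velocities; positions: p0=-5 p1=-1 p2=9 p3=9; velocities now: v0=-4 v1=-4 v2=2 v3=4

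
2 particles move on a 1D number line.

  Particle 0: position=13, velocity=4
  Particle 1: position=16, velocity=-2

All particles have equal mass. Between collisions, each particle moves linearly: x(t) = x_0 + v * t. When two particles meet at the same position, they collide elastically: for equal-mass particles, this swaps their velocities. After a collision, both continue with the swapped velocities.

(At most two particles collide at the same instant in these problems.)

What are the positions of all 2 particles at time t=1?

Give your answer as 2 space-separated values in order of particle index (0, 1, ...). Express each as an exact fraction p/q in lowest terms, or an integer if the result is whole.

Answer: 14 17

Derivation:
Collision at t=1/2: particles 0 and 1 swap velocities; positions: p0=15 p1=15; velocities now: v0=-2 v1=4
Advance to t=1 (no further collisions before then); velocities: v0=-2 v1=4; positions = 14 17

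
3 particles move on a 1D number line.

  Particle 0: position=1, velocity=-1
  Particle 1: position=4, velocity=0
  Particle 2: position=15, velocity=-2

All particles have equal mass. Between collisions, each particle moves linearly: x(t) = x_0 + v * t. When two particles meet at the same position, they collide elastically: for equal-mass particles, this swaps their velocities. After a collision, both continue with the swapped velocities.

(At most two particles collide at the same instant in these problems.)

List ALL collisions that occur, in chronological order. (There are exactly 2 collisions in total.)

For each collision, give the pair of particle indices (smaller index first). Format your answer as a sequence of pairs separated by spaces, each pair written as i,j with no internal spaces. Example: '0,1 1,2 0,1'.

Answer: 1,2 0,1

Derivation:
Collision at t=11/2: particles 1 and 2 swap velocities; positions: p0=-9/2 p1=4 p2=4; velocities now: v0=-1 v1=-2 v2=0
Collision at t=14: particles 0 and 1 swap velocities; positions: p0=-13 p1=-13 p2=4; velocities now: v0=-2 v1=-1 v2=0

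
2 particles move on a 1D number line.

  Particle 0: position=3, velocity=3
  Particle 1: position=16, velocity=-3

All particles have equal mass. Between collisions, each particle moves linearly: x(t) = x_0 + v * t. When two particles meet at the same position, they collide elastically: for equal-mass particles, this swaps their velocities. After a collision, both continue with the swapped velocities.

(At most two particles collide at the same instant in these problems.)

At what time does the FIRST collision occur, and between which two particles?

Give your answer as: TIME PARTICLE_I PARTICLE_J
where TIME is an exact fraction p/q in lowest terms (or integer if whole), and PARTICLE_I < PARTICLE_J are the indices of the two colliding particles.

Pair (0,1): pos 3,16 vel 3,-3 -> gap=13, closing at 6/unit, collide at t=13/6
Earliest collision: t=13/6 between 0 and 1

Answer: 13/6 0 1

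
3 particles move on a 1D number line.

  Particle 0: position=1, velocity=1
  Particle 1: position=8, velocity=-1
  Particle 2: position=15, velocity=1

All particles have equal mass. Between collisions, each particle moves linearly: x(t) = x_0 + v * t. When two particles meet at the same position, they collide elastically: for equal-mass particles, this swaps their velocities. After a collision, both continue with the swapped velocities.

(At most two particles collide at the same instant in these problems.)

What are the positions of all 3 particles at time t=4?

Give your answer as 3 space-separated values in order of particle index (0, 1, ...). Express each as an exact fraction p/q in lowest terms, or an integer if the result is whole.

Collision at t=7/2: particles 0 and 1 swap velocities; positions: p0=9/2 p1=9/2 p2=37/2; velocities now: v0=-1 v1=1 v2=1
Advance to t=4 (no further collisions before then); velocities: v0=-1 v1=1 v2=1; positions = 4 5 19

Answer: 4 5 19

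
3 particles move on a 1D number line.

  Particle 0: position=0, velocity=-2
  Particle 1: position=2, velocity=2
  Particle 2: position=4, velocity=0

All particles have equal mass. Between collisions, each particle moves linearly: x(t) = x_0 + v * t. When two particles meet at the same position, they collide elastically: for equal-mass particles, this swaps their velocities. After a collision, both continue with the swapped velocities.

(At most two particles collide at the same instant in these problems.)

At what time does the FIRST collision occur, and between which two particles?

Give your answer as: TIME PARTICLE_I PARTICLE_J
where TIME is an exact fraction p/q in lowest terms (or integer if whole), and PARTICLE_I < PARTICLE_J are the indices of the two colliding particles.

Answer: 1 1 2

Derivation:
Pair (0,1): pos 0,2 vel -2,2 -> not approaching (rel speed -4 <= 0)
Pair (1,2): pos 2,4 vel 2,0 -> gap=2, closing at 2/unit, collide at t=1
Earliest collision: t=1 between 1 and 2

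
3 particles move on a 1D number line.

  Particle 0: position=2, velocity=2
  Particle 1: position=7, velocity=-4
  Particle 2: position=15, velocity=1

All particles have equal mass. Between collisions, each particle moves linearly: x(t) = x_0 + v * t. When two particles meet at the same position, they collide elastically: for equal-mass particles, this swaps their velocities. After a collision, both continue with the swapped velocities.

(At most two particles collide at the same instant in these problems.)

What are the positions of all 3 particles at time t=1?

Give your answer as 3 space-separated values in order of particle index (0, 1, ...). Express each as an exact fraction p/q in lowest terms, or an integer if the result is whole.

Answer: 3 4 16

Derivation:
Collision at t=5/6: particles 0 and 1 swap velocities; positions: p0=11/3 p1=11/3 p2=95/6; velocities now: v0=-4 v1=2 v2=1
Advance to t=1 (no further collisions before then); velocities: v0=-4 v1=2 v2=1; positions = 3 4 16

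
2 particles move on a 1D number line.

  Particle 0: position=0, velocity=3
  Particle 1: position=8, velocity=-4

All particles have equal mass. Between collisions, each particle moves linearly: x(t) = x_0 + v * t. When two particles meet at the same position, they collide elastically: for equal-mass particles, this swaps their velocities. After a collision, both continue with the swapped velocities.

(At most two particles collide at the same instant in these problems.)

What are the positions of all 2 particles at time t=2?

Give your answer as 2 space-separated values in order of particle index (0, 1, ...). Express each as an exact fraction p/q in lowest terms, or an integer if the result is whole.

Collision at t=8/7: particles 0 and 1 swap velocities; positions: p0=24/7 p1=24/7; velocities now: v0=-4 v1=3
Advance to t=2 (no further collisions before then); velocities: v0=-4 v1=3; positions = 0 6

Answer: 0 6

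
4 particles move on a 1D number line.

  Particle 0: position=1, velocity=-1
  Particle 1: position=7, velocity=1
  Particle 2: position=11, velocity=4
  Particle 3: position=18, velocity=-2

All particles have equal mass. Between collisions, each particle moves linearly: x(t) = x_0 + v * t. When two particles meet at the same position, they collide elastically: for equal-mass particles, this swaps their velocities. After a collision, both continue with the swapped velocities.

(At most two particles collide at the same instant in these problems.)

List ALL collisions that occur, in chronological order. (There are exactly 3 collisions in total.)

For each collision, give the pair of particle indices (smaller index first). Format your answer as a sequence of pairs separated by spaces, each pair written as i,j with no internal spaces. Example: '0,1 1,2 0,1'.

Collision at t=7/6: particles 2 and 3 swap velocities; positions: p0=-1/6 p1=49/6 p2=47/3 p3=47/3; velocities now: v0=-1 v1=1 v2=-2 v3=4
Collision at t=11/3: particles 1 and 2 swap velocities; positions: p0=-8/3 p1=32/3 p2=32/3 p3=77/3; velocities now: v0=-1 v1=-2 v2=1 v3=4
Collision at t=17: particles 0 and 1 swap velocities; positions: p0=-16 p1=-16 p2=24 p3=79; velocities now: v0=-2 v1=-1 v2=1 v3=4

Answer: 2,3 1,2 0,1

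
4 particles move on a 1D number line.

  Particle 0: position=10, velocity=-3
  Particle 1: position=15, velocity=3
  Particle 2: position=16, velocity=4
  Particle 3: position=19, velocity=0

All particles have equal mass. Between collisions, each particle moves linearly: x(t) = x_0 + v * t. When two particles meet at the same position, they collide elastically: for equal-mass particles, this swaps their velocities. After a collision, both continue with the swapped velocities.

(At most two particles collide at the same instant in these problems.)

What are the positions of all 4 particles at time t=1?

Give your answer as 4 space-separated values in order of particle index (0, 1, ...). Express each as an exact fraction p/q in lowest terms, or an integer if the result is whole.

Collision at t=3/4: particles 2 and 3 swap velocities; positions: p0=31/4 p1=69/4 p2=19 p3=19; velocities now: v0=-3 v1=3 v2=0 v3=4
Advance to t=1 (no further collisions before then); velocities: v0=-3 v1=3 v2=0 v3=4; positions = 7 18 19 20

Answer: 7 18 19 20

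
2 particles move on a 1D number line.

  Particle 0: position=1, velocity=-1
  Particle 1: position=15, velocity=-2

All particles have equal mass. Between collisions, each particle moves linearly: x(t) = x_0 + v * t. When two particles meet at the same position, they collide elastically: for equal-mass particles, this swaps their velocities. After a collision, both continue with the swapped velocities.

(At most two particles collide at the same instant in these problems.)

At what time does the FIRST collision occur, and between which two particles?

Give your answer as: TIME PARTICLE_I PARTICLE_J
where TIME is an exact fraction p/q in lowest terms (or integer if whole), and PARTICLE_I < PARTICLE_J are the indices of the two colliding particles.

Pair (0,1): pos 1,15 vel -1,-2 -> gap=14, closing at 1/unit, collide at t=14
Earliest collision: t=14 between 0 and 1

Answer: 14 0 1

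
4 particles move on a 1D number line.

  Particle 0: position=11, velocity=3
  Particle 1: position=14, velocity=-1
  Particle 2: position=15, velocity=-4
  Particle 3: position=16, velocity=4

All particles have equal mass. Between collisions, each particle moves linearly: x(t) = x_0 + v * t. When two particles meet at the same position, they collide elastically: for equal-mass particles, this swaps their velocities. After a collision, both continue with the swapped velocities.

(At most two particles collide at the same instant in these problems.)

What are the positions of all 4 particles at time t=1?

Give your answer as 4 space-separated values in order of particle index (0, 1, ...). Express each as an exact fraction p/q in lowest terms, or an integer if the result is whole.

Collision at t=1/3: particles 1 and 2 swap velocities; positions: p0=12 p1=41/3 p2=41/3 p3=52/3; velocities now: v0=3 v1=-4 v2=-1 v3=4
Collision at t=4/7: particles 0 and 1 swap velocities; positions: p0=89/7 p1=89/7 p2=94/7 p3=128/7; velocities now: v0=-4 v1=3 v2=-1 v3=4
Collision at t=3/4: particles 1 and 2 swap velocities; positions: p0=12 p1=53/4 p2=53/4 p3=19; velocities now: v0=-4 v1=-1 v2=3 v3=4
Advance to t=1 (no further collisions before then); velocities: v0=-4 v1=-1 v2=3 v3=4; positions = 11 13 14 20

Answer: 11 13 14 20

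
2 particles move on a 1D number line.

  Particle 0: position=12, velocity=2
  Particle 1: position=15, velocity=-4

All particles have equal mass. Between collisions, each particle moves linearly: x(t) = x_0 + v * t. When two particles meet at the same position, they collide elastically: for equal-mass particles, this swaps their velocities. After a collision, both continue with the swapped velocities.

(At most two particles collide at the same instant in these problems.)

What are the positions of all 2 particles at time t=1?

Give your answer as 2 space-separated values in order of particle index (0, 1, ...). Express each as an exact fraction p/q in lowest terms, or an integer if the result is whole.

Answer: 11 14

Derivation:
Collision at t=1/2: particles 0 and 1 swap velocities; positions: p0=13 p1=13; velocities now: v0=-4 v1=2
Advance to t=1 (no further collisions before then); velocities: v0=-4 v1=2; positions = 11 14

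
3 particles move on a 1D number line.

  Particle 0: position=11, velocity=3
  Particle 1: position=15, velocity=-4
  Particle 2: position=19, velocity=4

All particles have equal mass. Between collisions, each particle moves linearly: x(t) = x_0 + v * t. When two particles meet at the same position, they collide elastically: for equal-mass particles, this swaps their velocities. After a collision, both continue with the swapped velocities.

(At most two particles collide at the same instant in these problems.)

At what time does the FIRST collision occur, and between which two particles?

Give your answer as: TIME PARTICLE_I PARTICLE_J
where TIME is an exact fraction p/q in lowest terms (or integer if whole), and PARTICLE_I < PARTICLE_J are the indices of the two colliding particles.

Pair (0,1): pos 11,15 vel 3,-4 -> gap=4, closing at 7/unit, collide at t=4/7
Pair (1,2): pos 15,19 vel -4,4 -> not approaching (rel speed -8 <= 0)
Earliest collision: t=4/7 between 0 and 1

Answer: 4/7 0 1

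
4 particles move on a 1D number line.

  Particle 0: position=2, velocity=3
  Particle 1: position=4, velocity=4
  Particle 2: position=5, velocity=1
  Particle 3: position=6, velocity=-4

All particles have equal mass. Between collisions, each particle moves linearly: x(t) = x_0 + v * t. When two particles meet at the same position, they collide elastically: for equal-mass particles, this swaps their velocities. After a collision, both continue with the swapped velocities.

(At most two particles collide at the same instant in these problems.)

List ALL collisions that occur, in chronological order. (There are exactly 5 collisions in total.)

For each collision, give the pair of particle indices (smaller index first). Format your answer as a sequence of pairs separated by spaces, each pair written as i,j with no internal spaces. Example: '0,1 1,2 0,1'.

Collision at t=1/5: particles 2 and 3 swap velocities; positions: p0=13/5 p1=24/5 p2=26/5 p3=26/5; velocities now: v0=3 v1=4 v2=-4 v3=1
Collision at t=1/4: particles 1 and 2 swap velocities; positions: p0=11/4 p1=5 p2=5 p3=21/4; velocities now: v0=3 v1=-4 v2=4 v3=1
Collision at t=1/3: particles 2 and 3 swap velocities; positions: p0=3 p1=14/3 p2=16/3 p3=16/3; velocities now: v0=3 v1=-4 v2=1 v3=4
Collision at t=4/7: particles 0 and 1 swap velocities; positions: p0=26/7 p1=26/7 p2=39/7 p3=44/7; velocities now: v0=-4 v1=3 v2=1 v3=4
Collision at t=3/2: particles 1 and 2 swap velocities; positions: p0=0 p1=13/2 p2=13/2 p3=10; velocities now: v0=-4 v1=1 v2=3 v3=4

Answer: 2,3 1,2 2,3 0,1 1,2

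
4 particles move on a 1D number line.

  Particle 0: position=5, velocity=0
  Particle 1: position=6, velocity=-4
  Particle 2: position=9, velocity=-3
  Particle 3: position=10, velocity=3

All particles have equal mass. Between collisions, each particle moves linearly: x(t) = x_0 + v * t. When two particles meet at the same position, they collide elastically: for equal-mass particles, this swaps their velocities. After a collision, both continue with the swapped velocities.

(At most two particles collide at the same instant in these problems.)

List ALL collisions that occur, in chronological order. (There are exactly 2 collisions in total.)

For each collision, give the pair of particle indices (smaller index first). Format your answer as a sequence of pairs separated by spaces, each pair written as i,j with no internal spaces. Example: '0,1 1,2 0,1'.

Answer: 0,1 1,2

Derivation:
Collision at t=1/4: particles 0 and 1 swap velocities; positions: p0=5 p1=5 p2=33/4 p3=43/4; velocities now: v0=-4 v1=0 v2=-3 v3=3
Collision at t=4/3: particles 1 and 2 swap velocities; positions: p0=2/3 p1=5 p2=5 p3=14; velocities now: v0=-4 v1=-3 v2=0 v3=3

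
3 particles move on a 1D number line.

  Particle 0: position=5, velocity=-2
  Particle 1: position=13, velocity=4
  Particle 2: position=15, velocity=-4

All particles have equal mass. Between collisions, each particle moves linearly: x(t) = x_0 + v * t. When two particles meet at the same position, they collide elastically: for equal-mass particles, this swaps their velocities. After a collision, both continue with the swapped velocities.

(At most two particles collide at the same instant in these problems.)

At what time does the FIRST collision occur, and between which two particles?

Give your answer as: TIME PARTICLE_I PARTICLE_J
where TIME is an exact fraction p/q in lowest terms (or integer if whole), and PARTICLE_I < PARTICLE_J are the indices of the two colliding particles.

Pair (0,1): pos 5,13 vel -2,4 -> not approaching (rel speed -6 <= 0)
Pair (1,2): pos 13,15 vel 4,-4 -> gap=2, closing at 8/unit, collide at t=1/4
Earliest collision: t=1/4 between 1 and 2

Answer: 1/4 1 2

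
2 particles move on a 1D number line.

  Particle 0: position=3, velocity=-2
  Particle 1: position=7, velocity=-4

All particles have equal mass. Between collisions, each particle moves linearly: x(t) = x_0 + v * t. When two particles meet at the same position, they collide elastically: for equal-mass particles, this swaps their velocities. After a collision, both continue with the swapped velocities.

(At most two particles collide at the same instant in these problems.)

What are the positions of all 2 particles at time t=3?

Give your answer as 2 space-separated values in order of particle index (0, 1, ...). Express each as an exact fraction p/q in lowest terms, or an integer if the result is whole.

Answer: -5 -3

Derivation:
Collision at t=2: particles 0 and 1 swap velocities; positions: p0=-1 p1=-1; velocities now: v0=-4 v1=-2
Advance to t=3 (no further collisions before then); velocities: v0=-4 v1=-2; positions = -5 -3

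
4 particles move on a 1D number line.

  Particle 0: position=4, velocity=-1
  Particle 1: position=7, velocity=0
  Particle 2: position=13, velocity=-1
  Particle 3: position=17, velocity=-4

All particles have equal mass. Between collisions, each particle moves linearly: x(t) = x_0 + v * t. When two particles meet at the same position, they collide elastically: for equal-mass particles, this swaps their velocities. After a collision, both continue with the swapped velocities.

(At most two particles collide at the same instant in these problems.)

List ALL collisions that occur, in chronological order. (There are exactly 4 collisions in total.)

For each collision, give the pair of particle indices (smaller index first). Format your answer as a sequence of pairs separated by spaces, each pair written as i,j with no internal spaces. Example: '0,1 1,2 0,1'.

Answer: 2,3 1,2 0,1 2,3

Derivation:
Collision at t=4/3: particles 2 and 3 swap velocities; positions: p0=8/3 p1=7 p2=35/3 p3=35/3; velocities now: v0=-1 v1=0 v2=-4 v3=-1
Collision at t=5/2: particles 1 and 2 swap velocities; positions: p0=3/2 p1=7 p2=7 p3=21/2; velocities now: v0=-1 v1=-4 v2=0 v3=-1
Collision at t=13/3: particles 0 and 1 swap velocities; positions: p0=-1/3 p1=-1/3 p2=7 p3=26/3; velocities now: v0=-4 v1=-1 v2=0 v3=-1
Collision at t=6: particles 2 and 3 swap velocities; positions: p0=-7 p1=-2 p2=7 p3=7; velocities now: v0=-4 v1=-1 v2=-1 v3=0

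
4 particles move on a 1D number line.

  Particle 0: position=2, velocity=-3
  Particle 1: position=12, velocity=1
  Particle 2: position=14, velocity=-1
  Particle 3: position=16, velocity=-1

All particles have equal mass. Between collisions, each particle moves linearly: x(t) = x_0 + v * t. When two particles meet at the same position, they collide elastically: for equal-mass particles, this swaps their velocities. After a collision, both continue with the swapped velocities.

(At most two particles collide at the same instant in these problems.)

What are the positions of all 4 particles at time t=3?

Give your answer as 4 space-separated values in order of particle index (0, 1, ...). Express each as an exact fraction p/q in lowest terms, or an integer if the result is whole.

Answer: -7 11 13 15

Derivation:
Collision at t=1: particles 1 and 2 swap velocities; positions: p0=-1 p1=13 p2=13 p3=15; velocities now: v0=-3 v1=-1 v2=1 v3=-1
Collision at t=2: particles 2 and 3 swap velocities; positions: p0=-4 p1=12 p2=14 p3=14; velocities now: v0=-3 v1=-1 v2=-1 v3=1
Advance to t=3 (no further collisions before then); velocities: v0=-3 v1=-1 v2=-1 v3=1; positions = -7 11 13 15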